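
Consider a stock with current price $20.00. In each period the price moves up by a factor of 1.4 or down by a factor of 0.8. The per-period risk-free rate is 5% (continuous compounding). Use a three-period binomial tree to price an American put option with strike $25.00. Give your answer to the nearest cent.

$5.84

Risk-neutral probability p = (e^0.05 − 0.8)/(1.4 − 0.8) = 0.2513/0.6000 = 0.4188
Terminal stock prices: S_uuu = 54.88, S_uud = 31.36, S_udd = 17.92, S_ddd = 10.24
Terminal payoffs (K − S): max(-29.88, 0) = 0, max(-6.36, 0) = 0, max(7.08, 0) = 7.08, max(14.76, 0) = 14.76
Node uu (S = 39.2): continuation = e^(−0.05)·[0.4188·0.0000 + 0.5812·0.0000] = 0.0000; exercise value = 0.0000 ≤ continuation, so V_uu = 0.0000
Node ud (S = 22.4): continuation = e^(−0.05)·[0.4188·0.0000 + 0.5812·7.0800] = 3.9143; exercise value = 2.6000 ≤ continuation, so V_ud = 3.9143
Node dd (S = 12.8): continuation = e^(−0.05)·[0.4188·7.0800 + 0.5812·14.7600] = 10.9807; exercise value = 12.2000 > continuation, so V_dd = 12.2000 (exercise)
Node u (S = 28): continuation = e^(−0.05)·[0.4188·0.0000 + 0.5812·3.9143] = 2.1641; exercise value = 0.0000 ≤ continuation, so V_u = 2.1641
Node d (S = 16): continuation = e^(−0.05)·[0.4188·3.9143 + 0.5812·12.2000] = 8.3043; exercise value = 9.0000 > continuation, so V_d = 9.0000 (exercise)
Node 0 (S = 20): continuation = e^(−0.05)·[0.4188·2.1641 + 0.5812·9.0000] = 5.8379; exercise value = 5.0000 ≤ continuation, so V_0 = 5.8379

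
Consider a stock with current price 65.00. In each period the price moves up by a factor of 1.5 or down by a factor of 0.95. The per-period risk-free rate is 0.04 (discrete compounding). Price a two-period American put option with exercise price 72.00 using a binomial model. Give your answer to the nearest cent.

8.63

Risk-neutral probability p = (1 + 0.04 − 0.95)/(1.5 − 0.95) = 0.0900/0.5500 = 0.1636
Terminal stock prices: S_uu = 146.2, S_ud = 92.62, S_dd = 58.66
Terminal payoffs (K − S): max(-74.25, 0) = 0, max(-20.62, 0) = 0, max(13.34, 0) = 13.34
Node u (S = 97.5): continuation = 1/1.04·[0.1636·0.0000 + 0.8364·0.0000] = 0.0000; exercise value = 0.0000 ≤ continuation, so V_u = 0.0000
Node d (S = 61.75): continuation = 1/1.04·[0.1636·0.0000 + 0.8364·13.3375] = 10.7260; exercise value = 10.2500 ≤ continuation, so V_d = 10.7260
Node 0 (S = 65): continuation = 1/1.04·[0.1636·0.0000 + 0.8364·10.7260] = 8.6258; exercise value = 7.0000 ≤ continuation, so V_0 = 8.6258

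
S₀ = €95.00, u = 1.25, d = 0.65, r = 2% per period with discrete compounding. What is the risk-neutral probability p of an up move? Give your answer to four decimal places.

Risk-neutral probability p = (1 + 0.02 − 0.65)/(1.25 − 0.65) = 0.3700/0.6000 = 0.6167

p = 0.6167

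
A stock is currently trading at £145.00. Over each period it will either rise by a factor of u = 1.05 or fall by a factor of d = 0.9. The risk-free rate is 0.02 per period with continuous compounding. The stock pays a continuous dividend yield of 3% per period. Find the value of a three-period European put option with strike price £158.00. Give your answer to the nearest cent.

Per-period risk-free factor R = e^0.02 = 1.0202; dividend-adjusted growth = e^(0.02−0.03) = 0.9900.
Risk-neutral probability p = (0.9900 − 0.9)/(1.05 − 0.9) = 0.0900/0.1500 = 0.6003
Terminal stock prices: S_uuu = 167.9, S_uud = 143.9, S_udd = 123.3, S_ddd = 105.7
Terminal payoffs (K − S): max(-9.856, 0) = 0, max(14.12, 0) = 14.12, max(34.68, 0) = 34.68, max(52.29, 0) = 52.29
Node uu (S = 159.9): V_uu = e^(−0.02)·[0.6003·0.0000 + 0.3997·14.1237] = 5.5330
Node ud (S = 137): V_ud = e^(−0.02)·[0.6003·14.1237 + 0.3997·34.6775] = 21.8961
Node dd (S = 117.5): V_dd = e^(−0.02)·[0.6003·34.6775 + 0.3997·52.2950] = 40.8926
Node u (S = 152.2): V_u = e^(−0.02)·[0.6003·5.5330 + 0.3997·21.8961] = 11.8338
Node d (S = 130.5): V_d = e^(−0.02)·[0.6003·21.8961 + 0.3997·40.8926] = 28.9045
Node 0 (S = 145): V_0 = e^(−0.02)·[0.6003·11.8338 + 0.3997·28.9045] = 18.2869

£18.29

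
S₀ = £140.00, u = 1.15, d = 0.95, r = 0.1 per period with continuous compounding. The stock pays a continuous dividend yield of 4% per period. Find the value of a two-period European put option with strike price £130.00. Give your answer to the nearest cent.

£0.58

Per-period risk-free factor R = e^0.1 = 1.1052; dividend-adjusted growth = e^(0.1−0.04) = 1.0618.
Risk-neutral probability p = (1.0618 − 0.95)/(1.15 − 0.95) = 0.1118/0.2000 = 0.5592
Terminal stock prices: S_uu = 185.1, S_ud = 152.9, S_dd = 126.3
Terminal payoffs (K − S): max(-55.15, 0) = 0, max(-22.95, 0) = 0, max(3.65, 0) = 3.65
Node u (S = 161): V_u = e^(−0.1)·[0.5592·0.0000 + 0.4408·0.0000] = 0.0000
Node d (S = 133): V_d = e^(−0.1)·[0.5592·0.0000 + 0.4408·3.6500] = 1.4559
Node 0 (S = 140): V_0 = e^(−0.1)·[0.5592·0.0000 + 0.4408·1.4559] = 0.5807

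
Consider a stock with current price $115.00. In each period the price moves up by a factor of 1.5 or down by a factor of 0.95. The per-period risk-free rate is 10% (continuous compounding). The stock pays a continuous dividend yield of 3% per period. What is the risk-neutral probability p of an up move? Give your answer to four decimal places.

p = 0.2227

Per-period risk-free factor R = e^0.1 = 1.1052; dividend-adjusted growth = e^(0.1−0.03) = 1.0725.
Risk-neutral probability p = (1.0725 − 0.95)/(1.5 − 0.95) = 0.1225/0.5500 = 0.2227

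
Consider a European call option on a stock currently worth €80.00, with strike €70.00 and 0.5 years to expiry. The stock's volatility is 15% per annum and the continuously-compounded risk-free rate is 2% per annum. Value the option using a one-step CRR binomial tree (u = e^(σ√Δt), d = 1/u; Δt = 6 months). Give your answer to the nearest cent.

CRR parameters: u = e^(σ√Δt) = e^(0.15·√0.5) = 1.1119, d = 1/u = 0.8994
Per-period rate: rΔt = 0.02·0.5 = 0.01, so R = e^0.01 = 1.0101
Risk-neutral probability p = (e^0.01 − 0.8994)/(1.1119 − 0.8994) = 0.1107/0.2125 = 0.5208
Terminal stock prices: S_u = 88.95, S_d = 71.95
Terminal payoffs (S − K): max(18.95, 0) = 18.95, max(1.949, 0) = 1.949
Node 0 (S = 80): V_0 = e^(−0.01)·[0.5208·18.9516 + 0.4792·1.9492] = 10.6965

€10.70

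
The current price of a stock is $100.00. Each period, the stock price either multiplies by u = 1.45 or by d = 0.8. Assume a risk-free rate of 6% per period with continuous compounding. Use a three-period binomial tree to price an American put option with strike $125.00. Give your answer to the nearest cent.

$29.17

Risk-neutral probability p = (e^0.06 − 0.8)/(1.45 − 0.8) = 0.2618/0.6500 = 0.4028
Terminal stock prices: S_uuu = 304.9, S_uud = 168.2, S_udd = 92.8, S_ddd = 51.2
Terminal payoffs (K − S): max(-179.9, 0) = 0, max(-43.2, 0) = 0, max(32.2, 0) = 32.2, max(73.8, 0) = 73.8
Node uu (S = 210.2): continuation = e^(−0.06)·[0.4028·0.0000 + 0.5972·0.0000] = 0.0000; exercise value = 0.0000 ≤ continuation, so V_uu = 0.0000
Node ud (S = 116): continuation = e^(−0.06)·[0.4028·0.0000 + 0.5972·32.2000] = 18.1092; exercise value = 9.0000 ≤ continuation, so V_ud = 18.1092
Node dd (S = 64): continuation = e^(−0.06)·[0.4028·32.2000 + 0.5972·73.8000] = 53.7206; exercise value = 61.0000 > continuation, so V_dd = 61.0000 (exercise)
Node u (S = 145): continuation = e^(−0.06)·[0.4028·0.0000 + 0.5972·18.1092] = 10.1846; exercise value = 0.0000 ≤ continuation, so V_u = 10.1846
Node d (S = 80): continuation = e^(−0.06)·[0.4028·18.1092 + 0.5972·61.0000] = 41.1763; exercise value = 45.0000 > continuation, so V_d = 45.0000 (exercise)
Node 0 (S = 100): continuation = e^(−0.06)·[0.4028·10.1846 + 0.5972·45.0000] = 29.1716; exercise value = 25.0000 ≤ continuation, so V_0 = 29.1716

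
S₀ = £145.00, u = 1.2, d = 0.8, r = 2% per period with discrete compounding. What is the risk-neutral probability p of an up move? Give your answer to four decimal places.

p = 0.5500

Risk-neutral probability p = (1 + 0.02 − 0.8)/(1.2 − 0.8) = 0.2200/0.4000 = 0.5500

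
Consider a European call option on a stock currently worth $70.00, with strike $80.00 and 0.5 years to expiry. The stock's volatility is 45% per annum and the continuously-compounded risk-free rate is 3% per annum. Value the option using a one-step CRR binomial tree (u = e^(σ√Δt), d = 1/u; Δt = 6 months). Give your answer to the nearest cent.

CRR parameters: u = e^(σ√Δt) = e^(0.45·√0.5) = 1.3746, d = 1/u = 0.7275
Per-period rate: rΔt = 0.03·0.5 = 0.015, so R = e^0.015 = 1.0151
Risk-neutral probability p = (e^0.015 − 0.7275)/(1.3746 − 0.7275) = 0.2877/0.6472 = 0.4445
Terminal stock prices: S_u = 96.23, S_d = 50.92
Terminal payoffs (S − K): max(16.23, 0) = 16.23, max(-29.08, 0) = 0
Node 0 (S = 70): V_0 = e^(−0.015)·[0.4445·16.2254 + 0.5555·0.0000] = 7.1043

$7.10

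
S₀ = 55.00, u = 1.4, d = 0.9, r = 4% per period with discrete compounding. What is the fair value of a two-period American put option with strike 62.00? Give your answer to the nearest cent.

8.65

Risk-neutral probability p = (1 + 0.04 − 0.9)/(1.4 − 0.9) = 0.1400/0.5000 = 0.2800
Terminal stock prices: S_uu = 107.8, S_ud = 69.3, S_dd = 44.55
Terminal payoffs (K − S): max(-45.8, 0) = 0, max(-7.3, 0) = 0, max(17.45, 0) = 17.45
Node u (S = 77): continuation = 1/1.04·[0.2800·0.0000 + 0.7200·0.0000] = 0.0000; exercise value = 0.0000 ≤ continuation, so V_u = 0.0000
Node d (S = 49.5): continuation = 1/1.04·[0.2800·0.0000 + 0.7200·17.4500] = 12.0808; exercise value = 12.5000 > continuation, so V_d = 12.5000 (exercise)
Node 0 (S = 55): continuation = 1/1.04·[0.2800·0.0000 + 0.7200·12.5000] = 8.6538; exercise value = 7.0000 ≤ continuation, so V_0 = 8.6538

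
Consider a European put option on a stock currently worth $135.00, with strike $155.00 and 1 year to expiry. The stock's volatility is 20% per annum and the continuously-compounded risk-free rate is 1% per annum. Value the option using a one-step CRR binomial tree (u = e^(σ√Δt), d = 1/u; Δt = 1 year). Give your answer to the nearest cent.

CRR parameters: u = e^(σ√Δt) = e^(0.2·√1) = 1.2214, d = 1/u = 0.8187
Per-period rate: rΔt = 0.01·1 = 0.01, so R = e^0.01 = 1.0101
Risk-neutral probability p = (e^0.01 − 0.8187)/(1.2214 − 0.8187) = 0.1913/0.4027 = 0.4751
Terminal stock prices: S_u = 164.9, S_d = 110.5
Terminal payoffs (K − S): max(-9.889, 0) = 0, max(44.47, 0) = 44.47
Node 0 (S = 135): V_0 = e^(−0.01)·[0.4751·0.0000 + 0.5249·44.4713] = 23.1097

$23.11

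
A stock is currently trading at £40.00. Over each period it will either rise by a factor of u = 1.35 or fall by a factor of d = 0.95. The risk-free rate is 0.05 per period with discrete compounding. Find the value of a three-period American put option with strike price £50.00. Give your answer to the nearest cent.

£10.00

Risk-neutral probability p = (1 + 0.05 − 0.95)/(1.35 − 0.95) = 0.1000/0.4000 = 0.2500
Terminal stock prices: S_uuu = 98.42, S_uud = 69.25, S_udd = 48.73, S_ddd = 34.29
Terminal payoffs (K − S): max(-48.42, 0) = 0, max(-19.25, 0) = 0, max(1.265, 0) = 1.265, max(15.71, 0) = 15.71
Node uu (S = 72.9): continuation = 1/1.05·[0.2500·0.0000 + 0.7500·0.0000] = 0.0000; exercise value = 0.0000 ≤ continuation, so V_uu = 0.0000
Node ud (S = 51.3): continuation = 1/1.05·[0.2500·0.0000 + 0.7500·1.2650] = 0.9036; exercise value = 0.0000 ≤ continuation, so V_ud = 0.9036
Node dd (S = 36.1): continuation = 1/1.05·[0.2500·1.2650 + 0.7500·15.7050] = 11.5190; exercise value = 13.9000 > continuation, so V_dd = 13.9000 (exercise)
Node u (S = 54): continuation = 1/1.05·[0.2500·0.0000 + 0.7500·0.9036] = 0.6454; exercise value = 0.0000 ≤ continuation, so V_u = 0.6454
Node d (S = 38): continuation = 1/1.05·[0.2500·0.9036 + 0.7500·13.9000] = 10.1437; exercise value = 12.0000 > continuation, so V_d = 12.0000 (exercise)
Node 0 (S = 40): continuation = 1/1.05·[0.2500·0.6454 + 0.7500·12.0000] = 8.7251; exercise value = 10.0000 > continuation, so V_0 = 10.0000 (exercise)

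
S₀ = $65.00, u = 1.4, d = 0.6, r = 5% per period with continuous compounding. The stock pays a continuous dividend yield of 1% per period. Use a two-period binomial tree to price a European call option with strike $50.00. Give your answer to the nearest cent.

Per-period risk-free factor R = e^0.05 = 1.0513; dividend-adjusted growth = e^(0.05−0.01) = 1.0408.
Risk-neutral probability p = (1.0408 − 0.6)/(1.4 − 0.6) = 0.4408/0.8000 = 0.5510
Terminal stock prices: S_uu = 127.4, S_ud = 54.6, S_dd = 23.4
Terminal payoffs (S − K): max(77.4, 0) = 77.4, max(4.6, 0) = 4.6, max(-26.6, 0) = 0
Node u (S = 91): V_u = e^(−0.05)·[0.5510·77.4000 + 0.4490·4.6000] = 42.5331
Node d (S = 39): V_d = e^(−0.05)·[0.5510·4.6000 + 0.4490·0.0000] = 2.4110
Node 0 (S = 65): V_0 = e^(−0.05)·[0.5510·42.5331 + 0.4490·2.4110] = 23.3230

$23.32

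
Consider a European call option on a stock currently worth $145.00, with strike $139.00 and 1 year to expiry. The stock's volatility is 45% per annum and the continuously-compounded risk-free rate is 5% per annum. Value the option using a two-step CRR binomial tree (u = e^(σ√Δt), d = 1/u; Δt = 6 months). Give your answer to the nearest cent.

CRR parameters: u = e^(σ√Δt) = e^(0.45·√0.5) = 1.3746, d = 1/u = 0.7275
Per-period rate: rΔt = 0.05·0.5 = 0.025, so R = e^0.025 = 1.0253
Risk-neutral probability p = (e^0.025 − 0.7275)/(1.3746 − 0.7275) = 0.2979/0.6472 = 0.4602
Terminal stock prices: S_uu = 274, S_ud = 145, S_dd = 76.73
Terminal payoffs (S − K): max(135, 0) = 135, max(6, 0) = 6, max(-62.27, 0) = 0
Node u (S = 199.3): V_u = e^(−0.025)·[0.4602·135.0005 + 0.5398·6.0000] = 63.7560
Node d (S = 105.5): V_d = e^(−0.025)·[0.4602·6.0000 + 0.5398·0.0000] = 2.6932
Node 0 (S = 145): V_0 = e^(−0.025)·[0.4602·63.7560 + 0.5398·2.6932] = 30.0358

$30.04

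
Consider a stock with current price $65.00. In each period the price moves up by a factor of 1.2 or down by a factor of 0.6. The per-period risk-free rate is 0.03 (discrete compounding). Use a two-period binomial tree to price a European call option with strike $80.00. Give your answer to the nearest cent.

Risk-neutral probability p = (1 + 0.03 − 0.6)/(1.2 − 0.6) = 0.4300/0.6000 = 0.7167
Terminal stock prices: S_uu = 93.6, S_ud = 46.8, S_dd = 23.4
Terminal payoffs (S − K): max(13.6, 0) = 13.6, max(-33.2, 0) = 0, max(-56.6, 0) = 0
Node u (S = 78): V_u = 1/1.03·[0.7167·13.6000 + 0.2833·0.0000] = 9.4628
Node d (S = 39): V_d = 1/1.03·[0.7167·0.0000 + 0.2833·0.0000] = 0.0000
Node 0 (S = 65): V_0 = 1/1.03·[0.7167·9.4628 + 0.2833·0.0000] = 6.5841

$6.58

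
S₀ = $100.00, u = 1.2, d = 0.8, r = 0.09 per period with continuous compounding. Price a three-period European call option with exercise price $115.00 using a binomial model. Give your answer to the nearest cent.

Risk-neutral probability p = (e^0.09 − 0.8)/(1.2 − 0.8) = 0.2942/0.4000 = 0.7354
Terminal stock prices: S_uuu = 172.8, S_uud = 115.2, S_udd = 76.8, S_ddd = 51.2
Terminal payoffs (S − K): max(57.8, 0) = 57.8, max(0.2, 0) = 0.2, max(-38.2, 0) = 0, max(-63.8, 0) = 0
Node uu (S = 144): V_uu = e^(−0.09)·[0.7354·57.8000 + 0.2646·0.2000] = 38.8979
Node ud (S = 96): V_ud = e^(−0.09)·[0.7354·0.2000 + 0.2646·0.0000] = 0.1344
Node dd (S = 64): V_dd = e^(−0.09)·[0.7354·0.0000 + 0.2646·0.0000] = 0.0000
Node u (S = 120): V_u = e^(−0.09)·[0.7354·38.8979 + 0.2646·0.1344] = 26.1773
Node d (S = 80): V_d = e^(−0.09)·[0.7354·0.1344 + 0.2646·0.0000] = 0.0904
Node 0 (S = 100): V_0 = e^(−0.09)·[0.7354·26.1773 + 0.2646·0.0904] = 17.6166

$17.62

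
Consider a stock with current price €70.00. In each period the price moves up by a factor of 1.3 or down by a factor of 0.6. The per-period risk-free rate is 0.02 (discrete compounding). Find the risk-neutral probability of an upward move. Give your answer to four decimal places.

Risk-neutral probability p = (1 + 0.02 − 0.6)/(1.3 − 0.6) = 0.4200/0.7000 = 0.6000

p = 0.6000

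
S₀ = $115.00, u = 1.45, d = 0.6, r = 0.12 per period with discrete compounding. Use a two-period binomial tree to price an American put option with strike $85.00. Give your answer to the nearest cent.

Risk-neutral probability p = (1 + 0.12 − 0.6)/(1.45 − 0.6) = 0.5200/0.8500 = 0.6118
Terminal stock prices: S_uu = 241.8, S_ud = 100, S_dd = 41.4
Terminal payoffs (K − S): max(-156.8, 0) = 0, max(-15.05, 0) = 0, max(43.6, 0) = 43.6
Node u (S = 166.8): continuation = 1/1.12·[0.6118·0.0000 + 0.3882·0.0000] = 0.0000; exercise value = 0.0000 ≤ continuation, so V_u = 0.0000
Node d (S = 69): continuation = 1/1.12·[0.6118·0.0000 + 0.3882·43.6000] = 15.1134; exercise value = 16.0000 > continuation, so V_d = 16.0000 (exercise)
Node 0 (S = 115): continuation = 1/1.12·[0.6118·0.0000 + 0.3882·16.0000] = 5.5462; exercise value = 0.0000 ≤ continuation, so V_0 = 5.5462

$5.55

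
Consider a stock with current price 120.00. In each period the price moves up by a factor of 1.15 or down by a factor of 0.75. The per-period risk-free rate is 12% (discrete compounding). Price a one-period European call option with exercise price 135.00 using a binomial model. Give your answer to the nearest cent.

2.48

Risk-neutral probability p = (1 + 0.12 − 0.75)/(1.15 − 0.75) = 0.3700/0.4000 = 0.9250
Terminal stock prices: S_u = 138, S_d = 90
Terminal payoffs (S − K): max(3, 0) = 3, max(-45, 0) = 0
Node 0 (S = 120): V_0 = 1/1.12·[0.9250·3.0000 + 0.0750·0.0000] = 2.4777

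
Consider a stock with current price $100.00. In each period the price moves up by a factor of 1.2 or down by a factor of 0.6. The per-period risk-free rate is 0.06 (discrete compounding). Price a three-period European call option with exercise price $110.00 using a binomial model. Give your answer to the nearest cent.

Risk-neutral probability p = (1 + 0.06 − 0.6)/(1.2 − 0.6) = 0.4600/0.6000 = 0.7667
Terminal stock prices: S_uuu = 172.8, S_uud = 86.4, S_udd = 43.2, S_ddd = 21.6
Terminal payoffs (S − K): max(62.8, 0) = 62.8, max(-23.6, 0) = 0, max(-66.8, 0) = 0, max(-88.4, 0) = 0
Node uu (S = 144): V_uu = 1/1.06·[0.7667·62.8000 + 0.2333·0.0000] = 45.4214
Node ud (S = 72): V_ud = 1/1.06·[0.7667·0.0000 + 0.2333·0.0000] = 0.0000
Node dd (S = 36): V_dd = 1/1.06·[0.7667·0.0000 + 0.2333·0.0000] = 0.0000
Node u (S = 120): V_u = 1/1.06·[0.7667·45.4214 + 0.2333·0.0000] = 32.8519
Node d (S = 60): V_d = 1/1.06·[0.7667·0.0000 + 0.2333·0.0000] = 0.0000
Node 0 (S = 100): V_0 = 1/1.06·[0.7667·32.8519 + 0.2333·0.0000] = 23.7608

$23.76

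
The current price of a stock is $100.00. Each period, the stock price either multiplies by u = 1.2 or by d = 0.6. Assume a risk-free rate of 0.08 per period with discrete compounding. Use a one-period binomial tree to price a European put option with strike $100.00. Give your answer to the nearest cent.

$7.41

Risk-neutral probability p = (1 + 0.08 − 0.6)/(1.2 − 0.6) = 0.4800/0.6000 = 0.8000
Terminal stock prices: S_u = 120, S_d = 60
Terminal payoffs (K − S): max(-20, 0) = 0, max(40, 0) = 40
Node 0 (S = 100): V_0 = 1/1.08·[0.8000·0.0000 + 0.2000·40.0000] = 7.4074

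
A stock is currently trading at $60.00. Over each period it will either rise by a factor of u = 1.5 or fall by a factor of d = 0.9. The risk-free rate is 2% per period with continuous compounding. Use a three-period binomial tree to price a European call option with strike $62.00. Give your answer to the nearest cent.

$10.40

Risk-neutral probability p = (e^0.02 − 0.9)/(1.5 − 0.9) = 0.1202/0.6000 = 0.2003
Terminal stock prices: S_uuu = 202.5, S_uud = 121.5, S_udd = 72.9, S_ddd = 43.74
Terminal payoffs (S − K): max(140.5, 0) = 140.5, max(59.5, 0) = 59.5, max(10.9, 0) = 10.9, max(-18.26, 0) = 0
Node uu (S = 135): V_uu = e^(−0.02)·[0.2003·140.5000 + 0.7997·59.5000] = 74.2277
Node ud (S = 81): V_ud = e^(−0.02)·[0.2003·59.5000 + 0.7997·10.9000] = 20.2277
Node dd (S = 48.6): V_dd = e^(−0.02)·[0.2003·10.9000 + 0.7997·0.0000] = 2.1404
Node u (S = 90): V_u = e^(−0.02)·[0.2003·74.2277 + 0.7997·20.2277] = 30.4311
Node d (S = 54): V_d = e^(−0.02)·[0.2003·20.2277 + 0.7997·2.1404] = 5.6498
Node 0 (S = 60): V_0 = e^(−0.02)·[0.2003·30.4311 + 0.7997·5.6498] = 10.4042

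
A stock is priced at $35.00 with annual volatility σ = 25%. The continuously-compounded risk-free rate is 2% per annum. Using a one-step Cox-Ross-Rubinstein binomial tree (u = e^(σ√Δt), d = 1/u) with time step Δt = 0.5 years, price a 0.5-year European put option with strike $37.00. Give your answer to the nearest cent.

$3.92

CRR parameters: u = e^(σ√Δt) = e^(0.25·√0.5) = 1.1934, d = 1/u = 0.8380
Per-period rate: rΔt = 0.02·0.5 = 0.01, so R = e^0.01 = 1.0101
Risk-neutral probability p = (e^0.01 − 0.8380)/(1.1934 − 0.8380) = 0.1721/0.3554 = 0.4842
Terminal stock prices: S_u = 41.77, S_d = 29.33
Terminal payoffs (K − S): max(-4.768, 0) = 0, max(7.671, 0) = 7.671
Node 0 (S = 35): V_0 = e^(−0.01)·[0.4842·0.0000 + 0.5158·7.6712] = 3.9174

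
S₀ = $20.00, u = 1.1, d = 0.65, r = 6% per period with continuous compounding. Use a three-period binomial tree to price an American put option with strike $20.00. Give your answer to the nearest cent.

$1.20

Risk-neutral probability p = (e^0.06 − 0.65)/(1.1 − 0.65) = 0.4118/0.4500 = 0.9152
Terminal stock prices: S_uuu = 26.62, S_uud = 15.73, S_udd = 9.295, S_ddd = 5.492
Terminal payoffs (K − S): max(-6.62, 0) = 0, max(4.27, 0) = 4.27, max(10.7, 0) = 10.7, max(14.51, 0) = 14.51
Node uu (S = 24.2): continuation = e^(−0.06)·[0.9152·0.0000 + 0.0848·4.2700] = 0.3410; exercise value = 0.0000 ≤ continuation, so V_uu = 0.3410
Node ud (S = 14.3): continuation = e^(−0.06)·[0.9152·4.2700 + 0.0848·10.7050] = 4.5353; exercise value = 5.7000 > continuation, so V_ud = 5.7000 (exercise)
Node dd (S = 8.45): continuation = e^(−0.06)·[0.9152·10.7050 + 0.0848·14.5075] = 10.3853; exercise value = 11.5500 > continuation, so V_dd = 11.5500 (exercise)
Node u (S = 22): continuation = e^(−0.06)·[0.9152·0.3410 + 0.0848·5.7000] = 0.7492; exercise value = 0.0000 ≤ continuation, so V_u = 0.7492
Node d (S = 13): continuation = e^(−0.06)·[0.9152·5.7000 + 0.0848·11.5500] = 5.8353; exercise value = 7.0000 > continuation, so V_d = 7.0000 (exercise)
Node 0 (S = 20): continuation = e^(−0.06)·[0.9152·0.7492 + 0.0848·7.0000] = 1.2048; exercise value = 0.0000 ≤ continuation, so V_0 = 1.2048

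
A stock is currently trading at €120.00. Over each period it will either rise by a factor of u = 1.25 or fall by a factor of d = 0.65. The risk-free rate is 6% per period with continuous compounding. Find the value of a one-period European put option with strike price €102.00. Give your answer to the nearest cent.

€7.09

Risk-neutral probability p = (e^0.06 − 0.65)/(1.25 − 0.65) = 0.4118/0.6000 = 0.6864
Terminal stock prices: S_u = 150, S_d = 78
Terminal payoffs (K − S): max(-48, 0) = 0, max(24, 0) = 24
Node 0 (S = 120): V_0 = e^(−0.06)·[0.6864·0.0000 + 0.3136·24.0000] = 7.0882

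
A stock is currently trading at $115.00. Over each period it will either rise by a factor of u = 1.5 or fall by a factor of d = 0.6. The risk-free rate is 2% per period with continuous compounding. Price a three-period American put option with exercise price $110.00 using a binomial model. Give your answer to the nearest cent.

Risk-neutral probability p = (e^0.02 − 0.6)/(1.5 − 0.6) = 0.4202/0.9000 = 0.4669
Terminal stock prices: S_uuu = 388.1, S_uud = 155.2, S_udd = 62.1, S_ddd = 24.84
Terminal payoffs (K − S): max(-278.1, 0) = 0, max(-45.25, 0) = 0, max(47.9, 0) = 47.9, max(85.16, 0) = 85.16
Node uu (S = 258.8): continuation = e^(−0.02)·[0.4669·0.0000 + 0.5331·0.0000] = 0.0000; exercise value = 0.0000 ≤ continuation, so V_uu = 0.0000
Node ud (S = 103.5): continuation = e^(−0.02)·[0.4669·0.0000 + 0.5331·47.9000] = 25.0303; exercise value = 6.5000 ≤ continuation, so V_ud = 25.0303
Node dd (S = 41.4): continuation = e^(−0.02)·[0.4669·47.9000 + 0.5331·85.1600] = 66.4219; exercise value = 68.6000 > continuation, so V_dd = 68.6000 (exercise)
Node u (S = 172.5): continuation = e^(−0.02)·[0.4669·0.0000 + 0.5331·25.0303] = 13.0797; exercise value = 0.0000 ≤ continuation, so V_u = 13.0797
Node d (S = 69): continuation = e^(−0.02)·[0.4669·25.0303 + 0.5331·68.6000] = 47.3022; exercise value = 41.0000 ≤ continuation, so V_d = 47.3022
Node 0 (S = 115): continuation = e^(−0.02)·[0.4669·13.0797 + 0.5331·47.3022] = 30.7038; exercise value = 0.0000 ≤ continuation, so V_0 = 30.7038

$30.70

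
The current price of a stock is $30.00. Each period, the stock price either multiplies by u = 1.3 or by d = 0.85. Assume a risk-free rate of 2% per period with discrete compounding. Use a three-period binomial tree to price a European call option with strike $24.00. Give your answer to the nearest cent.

Risk-neutral probability p = (1 + 0.02 − 0.85)/(1.3 − 0.85) = 0.1700/0.4500 = 0.3778
Terminal stock prices: S_uuu = 65.91, S_uud = 43.09, S_udd = 28.18, S_ddd = 18.42
Terminal payoffs (S − K): max(41.91, 0) = 41.91, max(19.09, 0) = 19.09, max(4.177, 0) = 4.177, max(-5.576, 0) = 0
Node uu (S = 50.7): V_uu = 1/1.02·[0.3778·41.9100 + 0.6222·19.0950] = 27.1706
Node ud (S = 33.15): V_ud = 1/1.02·[0.3778·19.0950 + 0.6222·4.1775] = 9.6206
Node dd (S = 21.67): V_dd = 1/1.02·[0.3778·4.1775 + 0.6222·0.0000] = 1.5472
Node u (S = 39): V_u = 1/1.02·[0.3778·27.1706 + 0.6222·9.6206] = 15.9319
Node d (S = 25.5): V_d = 1/1.02·[0.3778·9.6206 + 0.6222·1.5472] = 4.5070
Node 0 (S = 30): V_0 = 1/1.02·[0.3778·15.9319 + 0.6222·4.5070] = 8.6501

$8.65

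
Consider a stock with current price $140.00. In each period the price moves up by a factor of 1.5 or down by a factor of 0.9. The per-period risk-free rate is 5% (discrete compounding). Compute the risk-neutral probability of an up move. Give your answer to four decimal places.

Risk-neutral probability p = (1 + 0.05 − 0.9)/(1.5 − 0.9) = 0.1500/0.6000 = 0.2500

p = 0.2500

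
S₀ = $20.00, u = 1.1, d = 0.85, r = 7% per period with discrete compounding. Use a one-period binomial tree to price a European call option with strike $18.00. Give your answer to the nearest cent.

Risk-neutral probability p = (1 + 0.07 − 0.85)/(1.1 − 0.85) = 0.2200/0.2500 = 0.8800
Terminal stock prices: S_u = 22, S_d = 17
Terminal payoffs (S − K): max(4, 0) = 4, max(-1, 0) = 0
Node 0 (S = 20): V_0 = 1/1.07·[0.8800·4.0000 + 0.1200·0.0000] = 3.2897

$3.29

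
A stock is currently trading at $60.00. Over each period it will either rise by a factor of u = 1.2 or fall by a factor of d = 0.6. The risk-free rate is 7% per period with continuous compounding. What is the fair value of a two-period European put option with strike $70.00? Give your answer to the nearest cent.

Risk-neutral probability p = (e^0.07 − 0.6)/(1.2 − 0.6) = 0.4725/0.6000 = 0.7875
Terminal stock prices: S_uu = 86.4, S_ud = 43.2, S_dd = 21.6
Terminal payoffs (K − S): max(-16.4, 0) = 0, max(26.8, 0) = 26.8, max(48.4, 0) = 48.4
Node u (S = 72): V_u = e^(−0.07)·[0.7875·0.0000 + 0.2125·26.8000] = 5.3096
Node d (S = 36): V_d = e^(−0.07)·[0.7875·26.8000 + 0.2125·48.4000] = 29.2676
Node 0 (S = 60): V_0 = e^(−0.07)·[0.7875·5.3096 + 0.2125·29.2676] = 9.6972

$9.70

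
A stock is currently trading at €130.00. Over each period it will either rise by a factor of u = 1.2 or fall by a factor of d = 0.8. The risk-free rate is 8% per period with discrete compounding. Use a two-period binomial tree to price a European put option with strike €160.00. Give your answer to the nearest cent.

€18.60

Risk-neutral probability p = (1 + 0.08 − 0.8)/(1.2 − 0.8) = 0.2800/0.4000 = 0.7000
Terminal stock prices: S_uu = 187.2, S_ud = 124.8, S_dd = 83.2
Terminal payoffs (K − S): max(-27.2, 0) = 0, max(35.2, 0) = 35.2, max(76.8, 0) = 76.8
Node u (S = 156): V_u = 1/1.08·[0.7000·0.0000 + 0.3000·35.2000] = 9.7778
Node d (S = 104): V_d = 1/1.08·[0.7000·35.2000 + 0.3000·76.8000] = 44.1481
Node 0 (S = 130): V_0 = 1/1.08·[0.7000·9.7778 + 0.3000·44.1481] = 18.6008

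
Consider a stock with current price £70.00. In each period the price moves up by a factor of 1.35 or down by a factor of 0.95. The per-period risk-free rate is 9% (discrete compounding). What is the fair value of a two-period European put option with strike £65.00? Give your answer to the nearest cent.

Risk-neutral probability p = (1 + 0.09 − 0.95)/(1.35 − 0.95) = 0.1400/0.4000 = 0.3500
Terminal stock prices: S_uu = 127.6, S_ud = 89.77, S_dd = 63.17
Terminal payoffs (K − S): max(-62.58, 0) = 0, max(-24.77, 0) = 0, max(1.825, 0) = 1.825
Node u (S = 94.5): V_u = 1/1.09·[0.3500·0.0000 + 0.6500·0.0000] = 0.0000
Node d (S = 66.5): V_d = 1/1.09·[0.3500·0.0000 + 0.6500·1.8250] = 1.0883
Node 0 (S = 70): V_0 = 1/1.09·[0.3500·0.0000 + 0.6500·1.0883] = 0.6490

£0.65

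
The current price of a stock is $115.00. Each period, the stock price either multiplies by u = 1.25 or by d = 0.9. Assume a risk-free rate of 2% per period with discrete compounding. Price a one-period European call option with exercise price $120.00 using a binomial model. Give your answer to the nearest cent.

$7.98

Risk-neutral probability p = (1 + 0.02 − 0.9)/(1.25 − 0.9) = 0.1200/0.3500 = 0.3429
Terminal stock prices: S_u = 143.8, S_d = 103.5
Terminal payoffs (S − K): max(23.75, 0) = 23.75, max(-16.5, 0) = 0
Node 0 (S = 115): V_0 = 1/1.02·[0.3429·23.7500 + 0.6571·0.0000] = 7.9832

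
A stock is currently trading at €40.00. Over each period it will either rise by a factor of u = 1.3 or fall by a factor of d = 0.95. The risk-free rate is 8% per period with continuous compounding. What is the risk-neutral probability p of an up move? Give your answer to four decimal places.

Risk-neutral probability p = (e^0.08 − 0.95)/(1.3 − 0.95) = 0.1333/0.3500 = 0.3808

p = 0.3808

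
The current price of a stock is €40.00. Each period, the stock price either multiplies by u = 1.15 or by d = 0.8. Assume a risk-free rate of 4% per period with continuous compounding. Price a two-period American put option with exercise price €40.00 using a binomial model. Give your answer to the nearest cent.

Risk-neutral probability p = (e^0.04 − 0.8)/(1.15 − 0.8) = 0.2408/0.3500 = 0.6880
Terminal stock prices: S_uu = 52.9, S_ud = 36.8, S_dd = 25.6
Terminal payoffs (K − S): max(-12.9, 0) = 0, max(3.2, 0) = 3.2, max(14.4, 0) = 14.4
Node u (S = 46): continuation = e^(−0.04)·[0.6880·0.0000 + 0.3120·3.2000] = 0.9592; exercise value = 0.0000 ≤ continuation, so V_u = 0.9592
Node d (S = 32): continuation = e^(−0.04)·[0.6880·3.2000 + 0.3120·14.4000] = 6.4316; exercise value = 8.0000 > continuation, so V_d = 8.0000 (exercise)
Node 0 (S = 40): continuation = e^(−0.04)·[0.6880·0.9592 + 0.3120·8.0000] = 3.0319; exercise value = 0.0000 ≤ continuation, so V_0 = 3.0319

€3.03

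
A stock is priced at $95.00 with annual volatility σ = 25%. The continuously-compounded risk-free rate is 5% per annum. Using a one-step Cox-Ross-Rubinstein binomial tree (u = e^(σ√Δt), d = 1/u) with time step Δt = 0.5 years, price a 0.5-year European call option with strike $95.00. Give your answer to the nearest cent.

$9.44

CRR parameters: u = e^(σ√Δt) = e^(0.25·√0.5) = 1.1934, d = 1/u = 0.8380
Per-period rate: rΔt = 0.05·0.5 = 0.025, so R = e^0.025 = 1.0253
Risk-neutral probability p = (e^0.025 − 0.8380)/(1.1934 − 0.8380) = 0.1873/0.3554 = 0.5272
Terminal stock prices: S_u = 113.4, S_d = 79.61
Terminal payoffs (S − K): max(18.37, 0) = 18.37, max(-15.39, 0) = 0
Node 0 (S = 95): V_0 = e^(−0.025)·[0.5272·18.3696 + 0.4728·0.0000] = 9.4445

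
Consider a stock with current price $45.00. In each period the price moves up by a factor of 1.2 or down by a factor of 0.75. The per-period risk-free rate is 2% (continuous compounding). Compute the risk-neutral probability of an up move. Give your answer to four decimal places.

Risk-neutral probability p = (e^0.02 − 0.75)/(1.2 − 0.75) = 0.2702/0.4500 = 0.6004

p = 0.6004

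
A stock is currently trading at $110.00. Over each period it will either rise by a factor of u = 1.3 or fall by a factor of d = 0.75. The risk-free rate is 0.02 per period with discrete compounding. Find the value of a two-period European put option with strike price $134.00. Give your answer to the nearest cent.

Risk-neutral probability p = (1 + 0.02 − 0.75)/(1.3 − 0.75) = 0.2700/0.5500 = 0.4909
Terminal stock prices: S_uu = 185.9, S_ud = 107.2, S_dd = 61.88
Terminal payoffs (K − S): max(-51.9, 0) = 0, max(26.75, 0) = 26.75, max(72.12, 0) = 72.12
Node u (S = 143): V_u = 1/1.02·[0.4909·0.0000 + 0.5091·26.7500] = 13.3512
Node d (S = 82.5): V_d = 1/1.02·[0.4909·26.7500 + 0.5091·72.1250] = 48.8725
Node 0 (S = 110): V_0 = 1/1.02·[0.4909·13.3512 + 0.5091·48.8725] = 30.8184

$30.82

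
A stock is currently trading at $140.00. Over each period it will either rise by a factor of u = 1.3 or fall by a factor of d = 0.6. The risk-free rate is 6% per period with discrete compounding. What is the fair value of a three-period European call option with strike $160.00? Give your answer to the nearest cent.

$35.16

Risk-neutral probability p = (1 + 0.06 − 0.6)/(1.3 − 0.6) = 0.4600/0.7000 = 0.6571
Terminal stock prices: S_uuu = 307.6, S_uud = 142, S_udd = 65.52, S_ddd = 30.24
Terminal payoffs (S − K): max(147.6, 0) = 147.6, max(-18.04, 0) = 0, max(-94.48, 0) = 0, max(-129.8, 0) = 0
Node uu (S = 236.6): V_uu = 1/1.06·[0.6571·147.5800 + 0.3429·0.0000] = 91.4916
Node ud (S = 109.2): V_ud = 1/1.06·[0.6571·0.0000 + 0.3429·0.0000] = 0.0000
Node dd (S = 50.4): V_dd = 1/1.06·[0.6571·0.0000 + 0.3429·0.0000] = 0.0000
Node u (S = 182): V_u = 1/1.06·[0.6571·91.4916 + 0.3429·0.0000] = 56.7199
Node d (S = 84): V_d = 1/1.06·[0.6571·0.0000 + 0.3429·0.0000] = 0.0000
Node 0 (S = 140): V_0 = 1/1.06·[0.6571·56.7199 + 0.3429·0.0000] = 35.1633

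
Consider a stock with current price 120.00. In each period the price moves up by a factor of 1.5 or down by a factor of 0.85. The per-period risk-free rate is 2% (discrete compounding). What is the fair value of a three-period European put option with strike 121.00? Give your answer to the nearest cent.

17.95

Risk-neutral probability p = (1 + 0.02 − 0.85)/(1.5 − 0.85) = 0.1700/0.6500 = 0.2615
Terminal stock prices: S_uuu = 405, S_uud = 229.5, S_udd = 130, S_ddd = 73.69
Terminal payoffs (K − S): max(-284, 0) = 0, max(-108.5, 0) = 0, max(-9.05, 0) = 0, max(47.31, 0) = 47.31
Node uu (S = 270): V_uu = 1/1.02·[0.2615·0.0000 + 0.7385·0.0000] = 0.0000
Node ud (S = 153): V_ud = 1/1.02·[0.2615·0.0000 + 0.7385·0.0000] = 0.0000
Node dd (S = 86.7): V_dd = 1/1.02·[0.2615·0.0000 + 0.7385·47.3050] = 34.2480
Node u (S = 180): V_u = 1/1.02·[0.2615·0.0000 + 0.7385·0.0000] = 0.0000
Node d (S = 102): V_d = 1/1.02·[0.2615·0.0000 + 0.7385·34.2480] = 24.7949
Node 0 (S = 120): V_0 = 1/1.02·[0.2615·0.0000 + 0.7385·24.7949] = 17.9511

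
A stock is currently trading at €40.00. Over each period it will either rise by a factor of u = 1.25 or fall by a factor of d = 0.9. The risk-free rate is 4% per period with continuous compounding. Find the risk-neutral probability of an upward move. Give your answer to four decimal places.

Risk-neutral probability p = (e^0.04 − 0.9)/(1.25 − 0.9) = 0.1408/0.3500 = 0.4023

p = 0.4023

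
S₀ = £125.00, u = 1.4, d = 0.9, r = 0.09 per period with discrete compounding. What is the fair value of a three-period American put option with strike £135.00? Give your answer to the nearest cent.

£12.80

Risk-neutral probability p = (1 + 0.09 − 0.9)/(1.4 − 0.9) = 0.1900/0.5000 = 0.3800
Terminal stock prices: S_uuu = 343, S_uud = 220.5, S_udd = 141.8, S_ddd = 91.13
Terminal payoffs (K − S): max(-208, 0) = 0, max(-85.5, 0) = 0, max(-6.75, 0) = 0, max(43.87, 0) = 43.87
Node uu (S = 245): continuation = 1/1.09·[0.3800·0.0000 + 0.6200·0.0000] = 0.0000; exercise value = 0.0000 ≤ continuation, so V_uu = 0.0000
Node ud (S = 157.5): continuation = 1/1.09·[0.3800·0.0000 + 0.6200·0.0000] = 0.0000; exercise value = 0.0000 ≤ continuation, so V_ud = 0.0000
Node dd (S = 101.2): continuation = 1/1.09·[0.3800·0.0000 + 0.6200·43.8750] = 24.9564; exercise value = 33.7500 > continuation, so V_dd = 33.7500 (exercise)
Node u (S = 175): continuation = 1/1.09·[0.3800·0.0000 + 0.6200·0.0000] = 0.0000; exercise value = 0.0000 ≤ continuation, so V_u = 0.0000
Node d (S = 112.5): continuation = 1/1.09·[0.3800·0.0000 + 0.6200·33.7500] = 19.1972; exercise value = 22.5000 > continuation, so V_d = 22.5000 (exercise)
Node 0 (S = 125): continuation = 1/1.09·[0.3800·0.0000 + 0.6200·22.5000] = 12.7982; exercise value = 10.0000 ≤ continuation, so V_0 = 12.7982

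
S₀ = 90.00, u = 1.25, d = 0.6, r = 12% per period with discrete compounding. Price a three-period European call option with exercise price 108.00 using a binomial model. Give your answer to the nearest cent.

24.70

Risk-neutral probability p = (1 + 0.12 − 0.6)/(1.25 − 0.6) = 0.5200/0.6500 = 0.8000
Terminal stock prices: S_uuu = 175.8, S_uud = 84.38, S_udd = 40.5, S_ddd = 19.44
Terminal payoffs (S − K): max(67.78, 0) = 67.78, max(-23.62, 0) = 0, max(-67.5, 0) = 0, max(-88.56, 0) = 0
Node uu (S = 140.6): V_uu = 1/1.12·[0.8000·67.7812 + 0.2000·0.0000] = 48.4152
Node ud (S = 67.5): V_ud = 1/1.12·[0.8000·0.0000 + 0.2000·0.0000] = 0.0000
Node dd (S = 32.4): V_dd = 1/1.12·[0.8000·0.0000 + 0.2000·0.0000] = 0.0000
Node u (S = 112.5): V_u = 1/1.12·[0.8000·48.4152 + 0.2000·0.0000] = 34.5823
Node d (S = 54): V_d = 1/1.12·[0.8000·0.0000 + 0.2000·0.0000] = 0.0000
Node 0 (S = 90): V_0 = 1/1.12·[0.8000·34.5823 + 0.2000·0.0000] = 24.7016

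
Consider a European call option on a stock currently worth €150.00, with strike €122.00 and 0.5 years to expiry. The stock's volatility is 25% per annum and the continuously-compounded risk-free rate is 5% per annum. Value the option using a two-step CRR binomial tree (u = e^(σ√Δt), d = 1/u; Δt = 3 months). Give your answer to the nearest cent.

€32.18

CRR parameters: u = e^(σ√Δt) = e^(0.25·√0.25) = 1.1331, d = 1/u = 0.8825
Per-period rate: rΔt = 0.05·0.25 = 0.0125, so R = e^0.0125 = 1.0126
Risk-neutral probability p = (e^0.0125 − 0.8825)/(1.1331 − 0.8825) = 0.1301/0.2507 = 0.5190
Terminal stock prices: S_uu = 192.6, S_ud = 150, S_dd = 116.8
Terminal payoffs (S − K): max(70.6, 0) = 70.6, max(28, 0) = 28, max(-5.18, 0) = 0
Node u (S = 170): V_u = e^(−0.0125)·[0.5190·70.6038 + 0.4810·28.0000] = 49.4878
Node d (S = 132.4): V_d = e^(−0.0125)·[0.5190·28.0000 + 0.4810·0.0000] = 14.3508
Node 0 (S = 150): V_0 = e^(−0.0125)·[0.5190·49.4878 + 0.4810·14.3508] = 32.1812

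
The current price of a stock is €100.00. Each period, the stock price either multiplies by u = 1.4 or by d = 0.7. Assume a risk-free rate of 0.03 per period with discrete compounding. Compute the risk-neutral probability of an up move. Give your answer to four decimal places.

p = 0.4714

Risk-neutral probability p = (1 + 0.03 − 0.7)/(1.4 − 0.7) = 0.3300/0.7000 = 0.4714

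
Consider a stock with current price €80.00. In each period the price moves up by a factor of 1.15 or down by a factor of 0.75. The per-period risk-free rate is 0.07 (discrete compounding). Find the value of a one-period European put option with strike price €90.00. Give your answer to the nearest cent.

Risk-neutral probability p = (1 + 0.07 − 0.75)/(1.15 − 0.75) = 0.3200/0.4000 = 0.8000
Terminal stock prices: S_u = 92, S_d = 60
Terminal payoffs (K − S): max(-2, 0) = 0, max(30, 0) = 30
Node 0 (S = 80): V_0 = 1/1.07·[0.8000·0.0000 + 0.2000·30.0000] = 5.6075

€5.61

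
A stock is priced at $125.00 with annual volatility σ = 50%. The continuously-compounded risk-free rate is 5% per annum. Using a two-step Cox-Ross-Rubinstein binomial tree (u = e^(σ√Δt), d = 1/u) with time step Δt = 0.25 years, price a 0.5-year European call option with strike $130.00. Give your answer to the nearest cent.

$15.89

CRR parameters: u = e^(σ√Δt) = e^(0.5·√0.25) = 1.2840, d = 1/u = 0.7788
Per-period rate: rΔt = 0.05·0.25 = 0.0125, so R = e^0.0125 = 1.0126
Risk-neutral probability p = (e^0.0125 − 0.7788)/(1.2840 − 0.7788) = 0.2338/0.5052 = 0.4627
Terminal stock prices: S_uu = 206.1, S_ud = 125, S_dd = 75.82
Terminal payoffs (S − K): max(76.09, 0) = 76.09, max(-5, 0) = 0, max(-54.18, 0) = 0
Node u (S = 160.5): V_u = e^(−0.0125)·[0.4627·76.0902 + 0.5373·0.0000] = 34.7711
Node d (S = 97.35): V_d = e^(−0.0125)·[0.4627·0.0000 + 0.5373·0.0000] = 0.0000
Node 0 (S = 125): V_0 = e^(−0.0125)·[0.4627·34.7711 + 0.5373·0.0000] = 15.8894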